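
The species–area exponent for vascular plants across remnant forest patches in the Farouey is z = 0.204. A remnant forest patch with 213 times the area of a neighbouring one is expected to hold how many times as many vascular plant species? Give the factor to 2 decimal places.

2.99

S₂/S₁ = (A₂/A₁)^z = 213^0.204
ln(S₂/S₁) = 0.204 × ln 213 = 0.204 × 5.3613 = 1.0937
S₂/S₁ = e^1.0937 ≈ 2.985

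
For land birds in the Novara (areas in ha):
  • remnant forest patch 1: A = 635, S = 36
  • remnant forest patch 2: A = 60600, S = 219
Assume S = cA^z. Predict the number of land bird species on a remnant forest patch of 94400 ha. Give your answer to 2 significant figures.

z = ln(219/36) / ln(60600/635) = 1.8056 / 4.5584 = 0.3961
c = 36 / 635^0.3961 = 36 / 12.89 = 2.793
S₃ = 2.793 × 94400^0.3961 = 2.793 × 93.44 ≈ 261

260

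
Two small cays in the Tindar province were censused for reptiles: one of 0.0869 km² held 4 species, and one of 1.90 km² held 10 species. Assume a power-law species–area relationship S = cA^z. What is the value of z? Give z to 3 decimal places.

0.297

Taking logs: ln S = ln c + z ln A, so z = (ln S₂ − ln S₁)/(ln A₂ − ln A₁).
z = ln(10/4) / ln(1.9/0.0869) = ln(2.5) / ln(21.86) = 0.9163 / 3.0849 = 0.2970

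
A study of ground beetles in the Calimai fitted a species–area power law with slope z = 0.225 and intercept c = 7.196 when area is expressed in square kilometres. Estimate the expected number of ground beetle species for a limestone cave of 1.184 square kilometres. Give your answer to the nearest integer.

7

S = 7.196 × 1.184^0.225
ln S = ln 7.196 + 0.225 × ln 1.184 = 1.9735 + 0.225 × 0.1689 = 2.0115
S = e^2.0115 ≈ 7.475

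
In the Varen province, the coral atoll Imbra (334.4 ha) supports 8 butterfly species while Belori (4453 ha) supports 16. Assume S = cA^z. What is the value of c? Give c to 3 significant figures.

1.69

z = ln(S₂/S₁) / ln(A₂/A₁) = ln(16/8) / ln(4453/334.4) = 0.6931 / 2.5890 = 0.2677
c = S₁ / A₁^z = 8 / 334.4^0.2677 = 8 / 4.74 = 1.688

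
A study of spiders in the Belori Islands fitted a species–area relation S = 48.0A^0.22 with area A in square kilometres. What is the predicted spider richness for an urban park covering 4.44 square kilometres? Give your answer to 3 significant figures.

66.6

S = 48 × 4.44^0.22 = 48 × 1.388 ≈ 66.63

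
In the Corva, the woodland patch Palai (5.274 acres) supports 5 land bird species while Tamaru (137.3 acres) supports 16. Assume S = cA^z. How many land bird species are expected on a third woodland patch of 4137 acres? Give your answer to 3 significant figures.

z = ln(16/5) / ln(137.3/5.274) = 1.1632 / 3.2594 = 0.3569
c = 5 / 5.274^0.3569 = 5 / 1.81 = 2.762
S₃ = 2.762 × 4137^0.3569 = 2.762 × 19.53 ≈ 53.94

53.9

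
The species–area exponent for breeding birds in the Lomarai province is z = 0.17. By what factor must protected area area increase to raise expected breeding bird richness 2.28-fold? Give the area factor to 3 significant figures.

(A₂/A₁)^0.17 = 2.28, so A₂/A₁ = 2.28^(1/0.17) = 2.28^5.882
ln(A₂/A₁) = ln 2.28 / 0.17 = 0.8242 / 0.17 = 4.8481
A₂/A₁ = e^4.8481 ≈ 127.5

127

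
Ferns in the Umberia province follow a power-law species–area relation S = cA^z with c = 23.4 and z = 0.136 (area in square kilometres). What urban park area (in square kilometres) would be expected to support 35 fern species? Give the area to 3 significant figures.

35 = 23.4 × A^0.136  ⇒  A^0.136 = 35/23.4 = 1.496
ln A = ln(1.496) / 0.136 = 0.4026 / 0.136 = 2.9604
A = e^2.9604 ≈ 19.31 square kilometres

19.3 square kilometres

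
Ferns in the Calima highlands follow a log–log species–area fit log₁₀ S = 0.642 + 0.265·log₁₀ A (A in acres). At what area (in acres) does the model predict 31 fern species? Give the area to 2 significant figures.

31 = 4.385 × A^0.265  ⇒  A^0.265 = 31/4.385 = 7.069
ln A = ln(7.069) / 0.265 = 1.9557 / 0.265 = 7.3801
A = e^7.3801 ≈ 1604 acres

1600 acres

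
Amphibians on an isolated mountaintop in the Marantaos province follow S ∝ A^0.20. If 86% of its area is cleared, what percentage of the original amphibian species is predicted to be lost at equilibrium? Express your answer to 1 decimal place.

32.5%

S_new/S_old = (A_new/A_old)^z = 0.14^0.2
= exp(0.2 × ln 0.14) = exp(0.2 × -1.9661) = exp(-0.3932) ≈ 0.6749
Fraction lost = 1 − 0.6749 = 0.3251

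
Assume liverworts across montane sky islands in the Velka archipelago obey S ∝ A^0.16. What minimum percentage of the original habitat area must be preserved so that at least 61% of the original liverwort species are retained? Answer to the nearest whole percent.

5%

Need (A_new/A_old)^0.16 = 0.61, so A_new/A_old = 0.61^(1/0.16) = 0.61^6.25
ln(A_new/A_old) = ln 0.61 / 0.16 = -0.4943 / 0.16 = -3.0894
A_new/A_old = e^-3.0894 ≈ 0.04553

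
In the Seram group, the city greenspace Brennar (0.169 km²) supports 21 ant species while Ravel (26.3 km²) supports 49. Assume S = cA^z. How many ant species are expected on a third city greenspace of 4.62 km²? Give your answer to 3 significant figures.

z = ln(49/21) / ln(26.3/0.169) = 0.8473 / 5.0474 = 0.1679
c = 21 / 0.169^0.1679 = 21 / 0.742 = 28.3
S₃ = 28.3 × 4.62^0.1679 = 28.3 × 1.293 ≈ 36.59

36.6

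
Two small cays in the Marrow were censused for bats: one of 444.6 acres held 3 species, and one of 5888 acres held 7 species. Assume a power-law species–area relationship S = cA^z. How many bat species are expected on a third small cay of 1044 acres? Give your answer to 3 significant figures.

z = ln(7/3) / ln(5888/444.6) = 0.8473 / 2.5835 = 0.3280
c = 3 / 444.6^0.3280 = 3 / 7.387 = 0.4061
S₃ = 0.4061 × 1044^0.3280 = 0.4061 × 9.773 ≈ 3.969

3.97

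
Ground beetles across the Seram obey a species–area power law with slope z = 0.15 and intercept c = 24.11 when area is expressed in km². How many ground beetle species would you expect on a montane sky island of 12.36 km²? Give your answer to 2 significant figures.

S = 24.11 × 12.36^0.15
ln S = ln 24.11 + 0.15 × ln 12.36 = 3.1826 + 0.15 × 2.5145 = 3.5598
S = e^3.5598 ≈ 35.16

35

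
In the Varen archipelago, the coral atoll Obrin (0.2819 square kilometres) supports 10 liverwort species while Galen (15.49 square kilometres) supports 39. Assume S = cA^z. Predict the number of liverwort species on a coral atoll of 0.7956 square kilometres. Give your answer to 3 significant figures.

z = ln(39/10) / ln(15.49/0.2819) = 1.3610 / 4.0064 = 0.3397
c = 10 / 0.2819^0.3397 = 10 / 0.6504 = 15.37
S₃ = 15.37 × 0.7956^0.3397 = 15.37 × 0.9253 ≈ 14.23

14.2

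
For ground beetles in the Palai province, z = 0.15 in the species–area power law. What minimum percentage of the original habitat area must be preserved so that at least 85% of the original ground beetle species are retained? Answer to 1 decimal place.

Need (A_new/A_old)^0.15 = 0.85, so A_new/A_old = 0.85^(1/0.15) = 0.85^6.667
ln(A_new/A_old) = ln 0.85 / 0.15 = -0.1625 / 0.15 = -1.0835
A_new/A_old = e^-1.0835 ≈ 0.3384

33.8%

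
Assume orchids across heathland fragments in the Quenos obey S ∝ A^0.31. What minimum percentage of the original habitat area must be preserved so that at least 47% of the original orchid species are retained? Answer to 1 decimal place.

8.8%

Need (A_new/A_old)^0.31 = 0.47, so A_new/A_old = 0.47^(1/0.31) = 0.47^3.226
ln(A_new/A_old) = ln 0.47 / 0.31 = -0.7550 / 0.31 = -2.4356
A_new/A_old = e^-2.4356 ≈ 0.08755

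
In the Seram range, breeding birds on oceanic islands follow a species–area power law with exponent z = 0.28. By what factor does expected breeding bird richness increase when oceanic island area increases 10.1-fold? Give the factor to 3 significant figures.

1.91

S₂/S₁ = (A₂/A₁)^z = 10.1^0.28
ln(S₂/S₁) = 0.28 × ln 10.1 = 0.28 × 2.3125 = 0.6475
S₂/S₁ = e^0.6475 ≈ 1.911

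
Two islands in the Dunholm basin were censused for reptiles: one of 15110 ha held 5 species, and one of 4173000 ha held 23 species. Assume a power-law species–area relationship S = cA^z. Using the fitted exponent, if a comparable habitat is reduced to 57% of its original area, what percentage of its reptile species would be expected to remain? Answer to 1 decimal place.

85.8%

z = ln(23/5) / ln(4173000/15110) = 1.5261 / 5.6210 = 0.2715
S_new/S_old = (A_new/A_old)^z = 0.57^0.2715 = exp(0.2715 × -0.5621) = 0.8585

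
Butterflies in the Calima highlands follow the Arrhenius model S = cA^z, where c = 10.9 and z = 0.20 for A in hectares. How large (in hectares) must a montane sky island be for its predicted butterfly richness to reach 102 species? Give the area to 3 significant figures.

102 = 10.9 × A^0.2  ⇒  A^0.2 = 102/10.9 = 9.358
ln A = ln(9.358) / 0.2 = 2.2362 / 0.2 = 11.1811
A = e^11.1811 ≈ 71758 hectares

71800 hectares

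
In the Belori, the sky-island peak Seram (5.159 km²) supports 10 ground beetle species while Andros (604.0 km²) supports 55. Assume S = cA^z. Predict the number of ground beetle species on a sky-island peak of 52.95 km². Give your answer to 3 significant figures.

23.0

z = ln(55/10) / ln(604/5.159) = 1.7047 / 4.7628 = 0.3579
c = 10 / 5.159^0.3579 = 10 / 1.799 = 5.558
S₃ = 5.558 × 52.95^0.3579 = 5.558 × 4.14 ≈ 23.01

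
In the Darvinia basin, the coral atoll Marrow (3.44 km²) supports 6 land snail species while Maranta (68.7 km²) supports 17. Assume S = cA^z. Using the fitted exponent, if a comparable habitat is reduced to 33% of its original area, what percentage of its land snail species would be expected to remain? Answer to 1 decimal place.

z = ln(17/6) / ln(68.7/3.44) = 1.0415 / 2.9943 = 0.3478
S_new/S_old = (A_new/A_old)^z = 0.33^0.3478 = exp(0.3478 × -1.1087) = 0.68

68.0%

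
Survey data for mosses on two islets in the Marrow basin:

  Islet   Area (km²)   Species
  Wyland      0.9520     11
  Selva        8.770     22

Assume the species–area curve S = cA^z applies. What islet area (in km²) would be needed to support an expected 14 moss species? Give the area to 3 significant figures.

z = ln(22/11) / ln(8.77/0.952) = 0.6931 / 2.2205 = 0.3122
c = 11 / 0.952^0.3122 = 11 / 0.9848 = 11.17
A = (14/11.17)^(1/0.3122) ⇒ ln A = ln(1.253)/0.3122 = 0.7234
A = e^0.7234 ≈ 2.061 km²

2.06 km²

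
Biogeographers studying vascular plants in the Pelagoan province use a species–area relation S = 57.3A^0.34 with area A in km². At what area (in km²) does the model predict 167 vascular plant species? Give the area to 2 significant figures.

167 = 57.3 × A^0.34  ⇒  A^0.34 = 167/57.3 = 2.914
ln A = ln(2.914) / 0.34 = 1.0697 / 0.34 = 3.1462
A = e^3.1462 ≈ 23.25 km²

23 km²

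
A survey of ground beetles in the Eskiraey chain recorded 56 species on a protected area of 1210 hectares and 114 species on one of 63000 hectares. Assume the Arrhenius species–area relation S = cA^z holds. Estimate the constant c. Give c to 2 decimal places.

z = ln(S₂/S₁) / ln(A₂/A₁) = ln(114/56) / ln(63000/1210) = 0.7108 / 3.9525 = 0.1798
c = S₁ / A₁^z = 56 / 1210^0.1798 = 56 / 3.585 = 15.62

15.62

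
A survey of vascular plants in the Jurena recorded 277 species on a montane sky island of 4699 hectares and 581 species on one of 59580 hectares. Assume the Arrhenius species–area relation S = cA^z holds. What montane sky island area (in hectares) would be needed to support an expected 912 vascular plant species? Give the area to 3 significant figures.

280000 hectares

z = ln(581/277) / ln(59580/4699) = 0.7407 / 2.5400 = 0.2916
c = 277 / 4699^0.2916 = 277 / 11.77 = 23.53
A = (912/23.53)^(1/0.2916) ⇒ ln A = ln(38.76)/0.2916 = 12.5412
A = e^12.5412 ≈ 279616 hectares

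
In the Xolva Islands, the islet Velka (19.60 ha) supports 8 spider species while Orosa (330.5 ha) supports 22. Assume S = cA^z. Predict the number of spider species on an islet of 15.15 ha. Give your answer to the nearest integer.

z = ln(22/8) / ln(330.5/19.6) = 1.0116 / 2.8251 = 0.3581
c = 8 / 19.6^0.3581 = 8 / 2.902 = 2.757
S₃ = 2.757 × 15.15^0.3581 = 2.757 × 2.647 ≈ 7.295

7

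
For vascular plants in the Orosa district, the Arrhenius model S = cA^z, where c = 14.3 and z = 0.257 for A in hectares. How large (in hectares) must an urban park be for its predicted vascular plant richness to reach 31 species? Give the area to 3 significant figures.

20.3 hectares

31 = 14.3 × A^0.257  ⇒  A^0.257 = 31/14.3 = 2.168
ln A = ln(2.168) / 0.257 = 0.7737 / 0.257 = 3.0106
A = e^3.0106 ≈ 20.3 hectares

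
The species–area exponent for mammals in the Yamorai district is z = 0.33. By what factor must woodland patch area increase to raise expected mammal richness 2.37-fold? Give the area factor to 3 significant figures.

(A₂/A₁)^0.33 = 2.37, so A₂/A₁ = 2.37^(1/0.33) = 2.37^3.03
ln(A₂/A₁) = ln 2.37 / 0.33 = 0.8629 / 0.33 = 2.6148
A₂/A₁ = e^2.6148 ≈ 13.66

13.7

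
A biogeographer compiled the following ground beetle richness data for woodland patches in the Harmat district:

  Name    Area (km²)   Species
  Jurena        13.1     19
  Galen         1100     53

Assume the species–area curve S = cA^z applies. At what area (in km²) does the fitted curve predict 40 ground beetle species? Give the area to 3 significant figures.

z = ln(53/19) / ln(1100/13.1) = 1.0259 / 4.4305 = 0.2315
c = 19 / 13.1^0.2315 = 19 / 1.814 = 10.47
A = (40/10.47)^(1/0.2315) ⇒ ln A = ln(3.819)/0.2315 = 5.7877
A = e^5.7877 ≈ 326.3 km²

326 km²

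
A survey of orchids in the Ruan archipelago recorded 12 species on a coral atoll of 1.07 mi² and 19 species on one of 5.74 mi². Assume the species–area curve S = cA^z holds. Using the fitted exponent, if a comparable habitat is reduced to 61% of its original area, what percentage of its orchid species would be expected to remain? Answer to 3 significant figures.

87.4%

z = ln(19/12) / ln(5.74/1.07) = 0.4595 / 1.6798 = 0.2736
S_new/S_old = (A_new/A_old)^z = 0.61^0.2736 = exp(0.2736 × -0.4943) = 0.8735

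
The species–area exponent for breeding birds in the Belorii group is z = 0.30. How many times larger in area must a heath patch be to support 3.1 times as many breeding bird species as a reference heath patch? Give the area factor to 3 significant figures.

43.4

(A₂/A₁)^0.3 = 3.1, so A₂/A₁ = 3.1^(1/0.3) = 3.1^3.333
ln(A₂/A₁) = ln 3.1 / 0.3 = 1.1314 / 0.3 = 3.7713
A₂/A₁ = e^3.7713 ≈ 43.44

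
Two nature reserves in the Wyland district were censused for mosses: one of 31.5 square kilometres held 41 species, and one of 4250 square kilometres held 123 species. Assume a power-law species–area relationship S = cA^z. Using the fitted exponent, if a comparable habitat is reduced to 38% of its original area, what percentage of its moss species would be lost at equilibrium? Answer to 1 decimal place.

19.5%

z = ln(123/41) / ln(4250/31.5) = 1.0986 / 4.9047 = 0.2240
S_new/S_old = (A_new/A_old)^z = 0.38^0.2240 = exp(0.2240 × -0.9676) = 0.8051
Fraction lost = 1 − 0.8051 = 0.1949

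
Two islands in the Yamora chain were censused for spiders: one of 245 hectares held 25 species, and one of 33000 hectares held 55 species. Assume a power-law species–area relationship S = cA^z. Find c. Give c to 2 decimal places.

10.32

z = ln(S₂/S₁) / ln(A₂/A₁) = ln(55/25) / ln(33000/245) = 0.7885 / 4.9030 = 0.1608
c = S₁ / A₁^z = 25 / 245^0.1608 = 25 / 2.422 = 10.32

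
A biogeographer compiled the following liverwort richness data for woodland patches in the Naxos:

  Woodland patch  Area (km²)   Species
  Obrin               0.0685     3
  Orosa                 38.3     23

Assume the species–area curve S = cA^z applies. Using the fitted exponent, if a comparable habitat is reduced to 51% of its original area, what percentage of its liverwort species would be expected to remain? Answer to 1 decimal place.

z = ln(23/3) / ln(38.3/0.0685) = 2.0369 / 6.3264 = 0.3220
S_new/S_old = (A_new/A_old)^z = 0.51^0.3220 = exp(0.3220 × -0.6733) = 0.8051

80.5%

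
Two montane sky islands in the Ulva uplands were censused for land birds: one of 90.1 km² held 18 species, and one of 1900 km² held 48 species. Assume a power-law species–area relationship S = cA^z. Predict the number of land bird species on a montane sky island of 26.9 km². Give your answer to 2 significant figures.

z = ln(48/18) / ln(1900/90.1) = 0.9808 / 3.0487 = 0.3217
c = 18 / 90.1^0.3217 = 18 / 4.255 = 4.231
S₃ = 4.231 × 26.9^0.3217 = 4.231 × 2.884 ≈ 12.2

12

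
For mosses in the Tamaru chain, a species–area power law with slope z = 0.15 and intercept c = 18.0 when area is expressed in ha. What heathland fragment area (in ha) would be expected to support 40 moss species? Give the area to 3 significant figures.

40 = 18 × A^0.15  ⇒  A^0.15 = 40/18 = 2.222
ln A = ln(2.222) / 0.15 = 0.7985 / 0.15 = 5.3234
A = e^5.3234 ≈ 205.1 ha

205 ha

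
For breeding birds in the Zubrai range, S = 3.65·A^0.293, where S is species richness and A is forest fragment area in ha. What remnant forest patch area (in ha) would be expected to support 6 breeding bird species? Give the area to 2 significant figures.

5.5 ha

6 = 3.65 × A^0.293  ⇒  A^0.293 = 6/3.65 = 1.644
ln A = ln(1.644) / 0.293 = 0.4970 / 0.293 = 1.6964
A = e^1.6964 ≈ 5.454 ha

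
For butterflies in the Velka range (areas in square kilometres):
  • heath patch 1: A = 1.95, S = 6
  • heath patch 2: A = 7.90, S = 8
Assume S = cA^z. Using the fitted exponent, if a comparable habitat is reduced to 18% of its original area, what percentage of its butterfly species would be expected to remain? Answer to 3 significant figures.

z = ln(8/6) / ln(7.9/1.95) = 0.2877 / 1.3990 = 0.2056
S_new/S_old = (A_new/A_old)^z = 0.18^0.2056 = exp(0.2056 × -1.7148) = 0.7028

70.3%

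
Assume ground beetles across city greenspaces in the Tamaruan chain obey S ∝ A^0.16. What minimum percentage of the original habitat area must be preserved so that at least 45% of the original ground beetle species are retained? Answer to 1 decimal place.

Need (A_new/A_old)^0.16 = 0.45, so A_new/A_old = 0.45^(1/0.16) = 0.45^6.25
ln(A_new/A_old) = ln 0.45 / 0.16 = -0.7985 / 0.16 = -4.9907
A_new/A_old = e^-4.9907 ≈ 0.006801

0.7%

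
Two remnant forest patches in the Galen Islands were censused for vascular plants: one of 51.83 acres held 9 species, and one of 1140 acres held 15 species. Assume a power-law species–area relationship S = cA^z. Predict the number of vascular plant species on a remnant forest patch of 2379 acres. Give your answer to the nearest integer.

17

z = ln(15/9) / ln(1140/51.83) = 0.5108 / 3.0908 = 0.1653
c = 9 / 51.83^0.1653 = 9 / 1.92 = 4.687
S₃ = 4.687 × 2379^0.1653 = 4.687 × 3.614 ≈ 16.94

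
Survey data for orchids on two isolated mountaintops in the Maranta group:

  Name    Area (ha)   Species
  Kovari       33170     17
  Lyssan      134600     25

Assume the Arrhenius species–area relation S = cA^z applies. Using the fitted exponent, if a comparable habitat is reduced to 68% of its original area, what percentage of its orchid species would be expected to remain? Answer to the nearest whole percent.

z = ln(25/17) / ln(134600/33170) = 0.3857 / 1.4007 = 0.2753
S_new/S_old = (A_new/A_old)^z = 0.68^0.2753 = exp(0.2753 × -0.3857) = 0.8993

90%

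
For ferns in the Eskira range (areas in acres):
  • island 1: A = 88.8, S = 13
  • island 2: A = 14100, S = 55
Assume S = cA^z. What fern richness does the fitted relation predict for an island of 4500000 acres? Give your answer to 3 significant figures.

z = ln(55/13) / ln(14100/88.8) = 1.4424 / 5.0675 = 0.2846
c = 13 / 88.8^0.2846 = 13 / 3.586 = 3.625
S₃ = 3.625 × 4500000^0.2846 = 3.625 × 78.29 ≈ 283.8

284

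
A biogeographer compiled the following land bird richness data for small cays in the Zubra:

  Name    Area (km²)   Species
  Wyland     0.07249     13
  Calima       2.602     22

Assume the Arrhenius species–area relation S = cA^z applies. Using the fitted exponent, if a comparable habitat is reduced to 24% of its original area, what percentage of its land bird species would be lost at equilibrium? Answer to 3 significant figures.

18.9%

z = ln(22/13) / ln(2.602/0.07249) = 0.5261 / 3.5806 = 0.1469
S_new/S_old = (A_new/A_old)^z = 0.24^0.1469 = exp(0.1469 × -1.4271) = 0.8108
Fraction lost = 1 − 0.8108 = 0.1892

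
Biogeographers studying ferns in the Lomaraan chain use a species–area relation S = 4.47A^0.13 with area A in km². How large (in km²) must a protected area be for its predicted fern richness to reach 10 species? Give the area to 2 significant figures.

10 = 4.47 × A^0.13  ⇒  A^0.13 = 10/4.47 = 2.237
ln A = ln(2.237) / 0.13 = 0.8052 / 0.13 = 6.1938
A = e^6.1938 ≈ 489.7 km²

490 km²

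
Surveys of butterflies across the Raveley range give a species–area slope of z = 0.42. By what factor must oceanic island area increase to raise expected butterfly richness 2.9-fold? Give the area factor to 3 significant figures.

12.6

(A₂/A₁)^0.42 = 2.9, so A₂/A₁ = 2.9^(1/0.42) = 2.9^2.381
ln(A₂/A₁) = ln 2.9 / 0.42 = 1.0647 / 0.42 = 2.5350
A₂/A₁ = e^2.5350 ≈ 12.62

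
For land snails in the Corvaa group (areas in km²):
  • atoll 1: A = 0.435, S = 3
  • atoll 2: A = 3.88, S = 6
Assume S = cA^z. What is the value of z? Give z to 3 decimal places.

Taking logs: ln S = ln c + z ln A, so z = (ln S₂ − ln S₁)/(ln A₂ − ln A₁).
z = ln(6/3) / ln(3.88/0.435) = ln(2) / ln(8.92) = 0.6931 / 2.1882 = 0.3168

0.317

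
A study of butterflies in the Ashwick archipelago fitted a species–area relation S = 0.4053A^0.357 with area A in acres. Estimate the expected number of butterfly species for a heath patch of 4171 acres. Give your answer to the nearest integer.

S = 0.4053 × 4171^0.357
ln S = ln 0.4053 + 0.357 × ln 4171 = -0.9031 + 0.357 × 8.3359 = 2.0728
S = e^2.0728 ≈ 7.947

8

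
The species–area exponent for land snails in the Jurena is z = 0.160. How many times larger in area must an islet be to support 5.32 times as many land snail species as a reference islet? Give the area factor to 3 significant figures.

34400

(A₂/A₁)^0.16 = 5.32, so A₂/A₁ = 5.32^(1/0.16) = 5.32^6.25
ln(A₂/A₁) = ln 5.32 / 0.16 = 1.6715 / 0.16 = 10.4467
A₂/A₁ = e^10.4467 ≈ 34431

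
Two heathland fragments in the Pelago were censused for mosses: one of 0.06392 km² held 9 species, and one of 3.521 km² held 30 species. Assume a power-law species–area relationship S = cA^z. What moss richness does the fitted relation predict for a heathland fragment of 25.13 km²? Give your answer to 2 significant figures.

54

z = ln(30/9) / ln(3.521/0.06392) = 1.2040 / 4.0089 = 0.3003
c = 9 / 0.06392^0.3003 = 9 / 0.4378 = 20.56
S₃ = 20.56 × 25.13^0.3003 = 20.56 × 2.633 ≈ 54.13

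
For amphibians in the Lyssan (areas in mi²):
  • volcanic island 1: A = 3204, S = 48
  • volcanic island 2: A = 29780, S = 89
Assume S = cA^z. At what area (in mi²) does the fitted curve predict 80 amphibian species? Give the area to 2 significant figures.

20000 mi²

z = ln(89/48) / ln(29780/3204) = 0.6174 / 2.2294 = 0.2769
c = 48 / 3204^0.2769 = 48 / 9.352 = 5.133
A = (80/5.133)^(1/0.2769) ⇒ ln A = ln(15.59)/0.2769 = 9.9166
A = e^9.9166 ≈ 20265 mi²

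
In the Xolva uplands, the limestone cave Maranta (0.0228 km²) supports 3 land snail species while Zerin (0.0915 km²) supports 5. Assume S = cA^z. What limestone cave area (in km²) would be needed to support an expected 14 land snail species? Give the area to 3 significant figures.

z = ln(5/3) / ln(0.0915/0.0228) = 0.5108 / 1.3896 = 0.3676
c = 3 / 0.0228^0.3676 = 3 / 0.2491 = 12.04
A = (14/12.04)^(1/0.3676) ⇒ ln A = ln(1.162)/0.3676 = 0.4094
A = e^0.4094 ≈ 1.506 km²

1.51 km²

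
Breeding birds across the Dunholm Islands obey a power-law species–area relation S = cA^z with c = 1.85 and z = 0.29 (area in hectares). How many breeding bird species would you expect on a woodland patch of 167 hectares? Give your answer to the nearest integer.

8

S = 1.85 × 167^0.29 = 1.85 × 4.412 ≈ 8.161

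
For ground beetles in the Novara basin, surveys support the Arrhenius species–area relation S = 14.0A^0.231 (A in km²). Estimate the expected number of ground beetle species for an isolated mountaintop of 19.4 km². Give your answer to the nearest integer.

28

S = 14 × 19.4^0.231
ln S = ln 14 + 0.231 × ln 19.4 = 2.6391 + 0.231 × 2.9653 = 3.3240
S = e^3.3240 ≈ 27.77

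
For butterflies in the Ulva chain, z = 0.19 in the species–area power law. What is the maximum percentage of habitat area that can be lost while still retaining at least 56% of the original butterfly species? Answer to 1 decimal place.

95.3%

Need (A_new/A_old)^0.19 = 0.56, so A_new/A_old = 0.56^(1/0.19) = 0.56^5.263
ln(A_new/A_old) = ln 0.56 / 0.19 = -0.5798 / 0.19 = -3.0517
A_new/A_old = e^-3.0517 ≈ 0.04728
Fraction that can be lost = 1 − 0.04728 = 0.9527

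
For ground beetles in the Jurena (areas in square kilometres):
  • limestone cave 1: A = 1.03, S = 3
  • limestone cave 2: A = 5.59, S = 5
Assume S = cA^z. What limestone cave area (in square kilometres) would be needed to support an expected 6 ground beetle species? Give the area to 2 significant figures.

z = ln(5/3) / ln(5.59/1.03) = 0.5108 / 1.6914 = 0.3020
c = 3 / 1.03^0.3020 = 3 / 1.009 = 2.973
A = (6/2.973)^(1/0.3020) ⇒ ln A = ln(2.018)/0.3020 = 2.3247
A = e^2.3247 ≈ 10.22 square kilometres

10 square kilometres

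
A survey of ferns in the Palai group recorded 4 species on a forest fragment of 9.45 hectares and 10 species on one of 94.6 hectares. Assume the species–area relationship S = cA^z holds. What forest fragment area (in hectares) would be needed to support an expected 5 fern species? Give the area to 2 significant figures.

z = ln(10/4) / ln(94.6/9.45) = 0.9163 / 2.3036 = 0.3978
c = 4 / 9.45^0.3978 = 4 / 2.443 = 1.637
A = (5/1.637)^(1/0.3978) ⇒ ln A = ln(3.054)/0.3978 = 2.8070
A = e^2.8070 ≈ 16.56 hectares

17 hectares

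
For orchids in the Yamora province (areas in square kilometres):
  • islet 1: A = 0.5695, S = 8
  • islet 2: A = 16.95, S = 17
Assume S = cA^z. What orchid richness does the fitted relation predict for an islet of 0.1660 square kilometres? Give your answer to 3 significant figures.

6.08

z = ln(17/8) / ln(16.95/0.5695) = 0.7538 / 3.3933 = 0.2221
c = 8 / 0.5695^0.2221 = 8 / 0.8824 = 9.066
S₃ = 9.066 × 0.166^0.2221 = 9.066 × 0.6711 ≈ 6.084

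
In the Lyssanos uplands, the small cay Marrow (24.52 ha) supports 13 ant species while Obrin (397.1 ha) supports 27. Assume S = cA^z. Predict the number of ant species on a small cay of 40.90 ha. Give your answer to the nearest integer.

15

z = ln(27/13) / ln(397.1/24.52) = 0.7309 / 2.7847 = 0.2625
c = 13 / 24.52^0.2625 = 13 / 2.316 = 5.614
S₃ = 5.614 × 40.9^0.2625 = 5.614 × 2.649 ≈ 14.87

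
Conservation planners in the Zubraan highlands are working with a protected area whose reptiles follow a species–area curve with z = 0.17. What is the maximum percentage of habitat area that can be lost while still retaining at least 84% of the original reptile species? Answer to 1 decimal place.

64.1%

Need (A_new/A_old)^0.17 = 0.84, so A_new/A_old = 0.84^(1/0.17) = 0.84^5.882
ln(A_new/A_old) = ln 0.84 / 0.17 = -0.1744 / 0.17 = -1.0256
A_new/A_old = e^-1.0256 ≈ 0.3586
Fraction that can be lost = 1 − 0.3586 = 0.6414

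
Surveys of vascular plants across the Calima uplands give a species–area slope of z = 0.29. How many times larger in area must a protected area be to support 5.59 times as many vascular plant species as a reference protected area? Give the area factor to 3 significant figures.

378

(A₂/A₁)^0.29 = 5.59, so A₂/A₁ = 5.59^(1/0.29) = 5.59^3.448
ln(A₂/A₁) = ln 5.59 / 0.29 = 1.7210 / 0.29 = 5.9344
A₂/A₁ = e^5.9344 ≈ 377.8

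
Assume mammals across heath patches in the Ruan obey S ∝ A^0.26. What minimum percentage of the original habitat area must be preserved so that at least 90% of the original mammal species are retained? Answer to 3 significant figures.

Need (A_new/A_old)^0.26 = 0.9, so A_new/A_old = 0.9^(1/0.26) = 0.9^3.846
ln(A_new/A_old) = ln 0.9 / 0.26 = -0.1054 / 0.26 = -0.4052
A_new/A_old = e^-0.4052 ≈ 0.6668

66.7%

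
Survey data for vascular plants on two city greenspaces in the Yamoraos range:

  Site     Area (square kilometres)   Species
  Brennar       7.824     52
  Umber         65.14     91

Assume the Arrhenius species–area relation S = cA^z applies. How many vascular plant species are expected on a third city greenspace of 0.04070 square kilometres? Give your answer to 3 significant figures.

13.0

z = ln(91/52) / ln(65.14/7.824) = 0.5596 / 2.1193 = 0.2641
c = 52 / 7.824^0.2641 = 52 / 1.722 = 30.21
S₃ = 30.21 × 0.0407^0.2641 = 30.21 × 0.4294 ≈ 12.97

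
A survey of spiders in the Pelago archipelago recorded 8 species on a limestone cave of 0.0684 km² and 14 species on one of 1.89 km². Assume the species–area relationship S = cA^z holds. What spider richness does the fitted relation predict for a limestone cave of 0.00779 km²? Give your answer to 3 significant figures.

5.55

z = ln(14/8) / ln(1.89/0.0684) = 0.5596 / 3.3190 = 0.1686
c = 8 / 0.0684^0.1686 = 8 / 0.6362 = 12.58
S₃ = 12.58 × 0.00779^0.1686 = 12.58 × 0.4411 ≈ 5.546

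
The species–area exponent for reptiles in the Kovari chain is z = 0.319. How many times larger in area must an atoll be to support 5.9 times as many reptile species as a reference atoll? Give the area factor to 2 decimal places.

(A₂/A₁)^0.319 = 5.9, so A₂/A₁ = 5.9^(1/0.319) = 5.9^3.135
ln(A₂/A₁) = ln 5.9 / 0.319 = 1.7750 / 0.319 = 5.5641
A₂/A₁ = e^5.5641 ≈ 260.9

260.89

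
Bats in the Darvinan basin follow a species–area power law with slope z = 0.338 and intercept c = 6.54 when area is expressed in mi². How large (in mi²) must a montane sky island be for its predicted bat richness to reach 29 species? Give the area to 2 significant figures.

29 = 6.54 × A^0.338  ⇒  A^0.338 = 29/6.54 = 4.434
ln A = ln(4.434) / 0.338 = 1.4894 / 0.338 = 4.4064
A = e^4.4064 ≈ 81.97 mi²

82 mi²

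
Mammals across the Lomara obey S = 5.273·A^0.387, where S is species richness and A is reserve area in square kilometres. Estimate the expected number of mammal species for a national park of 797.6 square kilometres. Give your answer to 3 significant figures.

S = 5.273 × 797.6^0.387 = 5.273 × 13.27 ≈ 69.99

70.0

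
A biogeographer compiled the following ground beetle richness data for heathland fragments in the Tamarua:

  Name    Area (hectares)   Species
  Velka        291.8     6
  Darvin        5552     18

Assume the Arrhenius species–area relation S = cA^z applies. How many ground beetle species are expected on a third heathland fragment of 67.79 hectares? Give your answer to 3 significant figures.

z = ln(18/6) / ln(5552/291.8) = 1.0986 / 2.9458 = 0.3729
c = 6 / 291.8^0.3729 = 6 / 8.305 = 0.7225
S₃ = 0.7225 × 67.79^0.3729 = 0.7225 × 4.818 ≈ 3.481

3.48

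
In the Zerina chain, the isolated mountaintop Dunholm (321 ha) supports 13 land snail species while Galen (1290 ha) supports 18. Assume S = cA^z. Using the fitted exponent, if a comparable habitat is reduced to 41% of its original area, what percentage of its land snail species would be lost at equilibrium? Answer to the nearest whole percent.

19%

z = ln(18/13) / ln(1290/321) = 0.3254 / 1.3910 = 0.2340
S_new/S_old = (A_new/A_old)^z = 0.41^0.2340 = exp(0.2340 × -0.8916) = 0.8117
Fraction lost = 1 − 0.8117 = 0.1883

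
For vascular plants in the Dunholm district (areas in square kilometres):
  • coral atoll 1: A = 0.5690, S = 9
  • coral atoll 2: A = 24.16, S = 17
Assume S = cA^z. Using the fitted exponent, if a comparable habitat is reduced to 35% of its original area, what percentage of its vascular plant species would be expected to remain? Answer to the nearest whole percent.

84%

z = ln(17/9) / ln(24.16/0.569) = 0.6360 / 3.7486 = 0.1697
S_new/S_old = (A_new/A_old)^z = 0.35^0.1697 = exp(0.1697 × -1.0498) = 0.8368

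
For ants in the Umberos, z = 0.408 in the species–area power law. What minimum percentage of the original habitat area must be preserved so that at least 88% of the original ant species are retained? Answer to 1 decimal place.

73.1%

Need (A_new/A_old)^0.408 = 0.88, so A_new/A_old = 0.88^(1/0.408) = 0.88^2.451
ln(A_new/A_old) = ln 0.88 / 0.408 = -0.1278 / 0.408 = -0.3133
A_new/A_old = e^-0.3133 ≈ 0.731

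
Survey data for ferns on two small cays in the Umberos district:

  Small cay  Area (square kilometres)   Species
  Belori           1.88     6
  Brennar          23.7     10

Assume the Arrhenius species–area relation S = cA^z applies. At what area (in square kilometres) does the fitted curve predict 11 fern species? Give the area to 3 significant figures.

z = ln(10/6) / ln(23.7/1.88) = 0.5108 / 2.5342 = 0.2016
c = 6 / 1.88^0.2016 = 6 / 1.136 = 5.283
A = (11/5.283)^(1/0.2016) ⇒ ln A = ln(2.082)/0.2016 = 3.6383
A = e^3.6383 ≈ 38.03 square kilometres

38.0 square kilometres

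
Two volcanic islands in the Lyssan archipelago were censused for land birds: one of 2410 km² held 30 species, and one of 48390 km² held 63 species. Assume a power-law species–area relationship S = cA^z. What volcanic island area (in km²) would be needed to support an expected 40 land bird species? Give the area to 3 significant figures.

z = ln(63/30) / ln(48390/2410) = 0.7419 / 2.9997 = 0.2473
c = 30 / 2410^0.2473 = 30 / 6.863 = 4.371
A = (40/4.371)^(1/0.2473) ⇒ ln A = ln(9.151)/0.2473 = 8.9505
A = e^8.9505 ≈ 7712 km²

7710 km²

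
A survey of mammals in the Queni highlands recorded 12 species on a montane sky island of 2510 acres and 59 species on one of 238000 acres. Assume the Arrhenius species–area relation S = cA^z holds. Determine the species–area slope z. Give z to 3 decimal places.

Taking logs: ln S = ln c + z ln A, so z = (ln S₂ − ln S₁)/(ln A₂ − ln A₁).
z = ln(59/12) / ln(238000/2510) = ln(4.917) / ln(94.82) = 1.5926 / 4.5520 = 0.3499

0.350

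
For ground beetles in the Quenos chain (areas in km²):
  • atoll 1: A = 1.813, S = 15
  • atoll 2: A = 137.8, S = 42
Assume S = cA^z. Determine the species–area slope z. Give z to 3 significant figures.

0.238

Taking logs: ln S = ln c + z ln A, so z = (ln S₂ − ln S₁)/(ln A₂ − ln A₁).
z = ln(42/15) / ln(137.8/1.813) = ln(2.8) / ln(76.01) = 1.0296 / 4.3308 = 0.2377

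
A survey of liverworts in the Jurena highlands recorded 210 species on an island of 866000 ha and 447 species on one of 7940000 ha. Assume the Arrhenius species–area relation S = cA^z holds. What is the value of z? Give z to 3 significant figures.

0.341

Taking logs: ln S = ln c + z ln A, so z = (ln S₂ − ln S₁)/(ln A₂ − ln A₁).
z = ln(447/210) / ln(7940000/866000) = ln(2.129) / ln(9.169) = 0.7555 / 2.2158 = 0.3409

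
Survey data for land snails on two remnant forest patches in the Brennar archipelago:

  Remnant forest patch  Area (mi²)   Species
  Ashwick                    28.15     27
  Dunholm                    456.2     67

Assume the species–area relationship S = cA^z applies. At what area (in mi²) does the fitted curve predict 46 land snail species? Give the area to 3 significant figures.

144 mi²

z = ln(67/27) / ln(456.2/28.15) = 0.9089 / 2.7854 = 0.3263
c = 27 / 28.15^0.3263 = 27 / 2.971 = 9.087
A = (46/9.087)^(1/0.3263) ⇒ ln A = ln(5.062)/0.3263 = 4.9704
A = e^4.9704 ≈ 144.1 mi²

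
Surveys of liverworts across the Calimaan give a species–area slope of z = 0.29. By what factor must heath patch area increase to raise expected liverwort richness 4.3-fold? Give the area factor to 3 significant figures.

(A₂/A₁)^0.29 = 4.3, so A₂/A₁ = 4.3^(1/0.29) = 4.3^3.448
ln(A₂/A₁) = ln 4.3 / 0.29 = 1.4586 / 0.29 = 5.0297
A₂/A₁ = e^5.0297 ≈ 152.9

153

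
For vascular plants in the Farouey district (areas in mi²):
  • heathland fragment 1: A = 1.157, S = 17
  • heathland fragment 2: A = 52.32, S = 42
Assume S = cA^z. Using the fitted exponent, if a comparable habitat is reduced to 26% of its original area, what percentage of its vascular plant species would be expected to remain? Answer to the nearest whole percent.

z = ln(42/17) / ln(52.32/1.157) = 0.9045 / 3.8115 = 0.2373
S_new/S_old = (A_new/A_old)^z = 0.26^0.2373 = exp(0.2373 × -1.3471) = 0.7264

73%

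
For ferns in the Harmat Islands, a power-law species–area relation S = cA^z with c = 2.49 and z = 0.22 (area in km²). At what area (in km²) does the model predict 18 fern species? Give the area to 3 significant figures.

8030 km²

18 = 2.49 × A^0.22  ⇒  A^0.22 = 18/2.49 = 7.229
ln A = ln(7.229) / 0.22 = 1.9781 / 0.22 = 8.9913
A = e^8.9913 ≈ 8033 km²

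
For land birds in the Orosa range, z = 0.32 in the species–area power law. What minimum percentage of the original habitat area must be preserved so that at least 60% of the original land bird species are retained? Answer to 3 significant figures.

20.3%

Need (A_new/A_old)^0.32 = 0.6, so A_new/A_old = 0.6^(1/0.32) = 0.6^3.125
ln(A_new/A_old) = ln 0.6 / 0.32 = -0.5108 / 0.32 = -1.5963
A_new/A_old = e^-1.5963 ≈ 0.2026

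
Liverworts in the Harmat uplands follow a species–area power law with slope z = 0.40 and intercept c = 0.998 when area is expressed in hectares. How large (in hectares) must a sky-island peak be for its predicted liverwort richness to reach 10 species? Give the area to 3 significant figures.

318 hectares

10 = 0.998 × A^0.4  ⇒  A^0.4 = 10/0.998 = 10.02
ln A = ln(10.02) / 0.4 = 2.3046 / 0.4 = 5.7615
A = e^5.7615 ≈ 317.8 hectares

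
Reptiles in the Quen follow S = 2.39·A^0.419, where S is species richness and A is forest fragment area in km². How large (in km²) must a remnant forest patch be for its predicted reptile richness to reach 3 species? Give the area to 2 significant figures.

1.7 km²

3 = 2.39 × A^0.419  ⇒  A^0.419 = 3/2.39 = 1.255
ln A = ln(1.255) / 0.419 = 0.2273 / 0.419 = 0.5425
A = e^0.5425 ≈ 1.72 km²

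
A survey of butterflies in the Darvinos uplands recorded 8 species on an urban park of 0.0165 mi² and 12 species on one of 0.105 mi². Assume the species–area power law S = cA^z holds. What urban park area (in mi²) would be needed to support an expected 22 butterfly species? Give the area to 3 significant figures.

1.67 mi²

z = ln(12/8) / ln(0.105/0.0165) = 0.4055 / 1.8506 = 0.2191
c = 8 / 0.0165^0.2191 = 8 / 0.4069 = 19.66
A = (22/19.66)^(1/0.2191) ⇒ ln A = ln(1.119)/0.2191 = 0.5127
A = e^0.5127 ≈ 1.67 mi²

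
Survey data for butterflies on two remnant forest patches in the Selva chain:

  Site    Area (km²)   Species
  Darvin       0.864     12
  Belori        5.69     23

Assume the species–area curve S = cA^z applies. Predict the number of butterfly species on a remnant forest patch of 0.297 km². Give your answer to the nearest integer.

8

z = ln(23/12) / ln(5.69/0.864) = 0.6506 / 1.8849 = 0.3452
c = 12 / 0.864^0.3452 = 12 / 0.9508 = 12.62
S₃ = 12.62 × 0.297^0.3452 = 12.62 × 0.6577 ≈ 8.301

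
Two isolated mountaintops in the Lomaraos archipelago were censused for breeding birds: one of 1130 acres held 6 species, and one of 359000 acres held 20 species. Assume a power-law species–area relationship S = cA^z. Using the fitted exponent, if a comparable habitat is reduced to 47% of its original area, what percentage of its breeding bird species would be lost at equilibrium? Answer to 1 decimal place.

z = ln(20/6) / ln(359000/1130) = 1.2040 / 5.7611 = 0.2090
S_new/S_old = (A_new/A_old)^z = 0.47^0.2090 = exp(0.2090 × -0.7550) = 0.854
Fraction lost = 1 − 0.854 = 0.146

14.6%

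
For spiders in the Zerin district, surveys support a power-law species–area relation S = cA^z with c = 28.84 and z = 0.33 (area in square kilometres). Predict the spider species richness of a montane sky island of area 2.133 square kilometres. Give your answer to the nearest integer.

37 species

S = 28.84 × 2.133^0.33
ln S = ln 28.84 + 0.33 × ln 2.133 = 3.3618 + 0.33 × 0.7575 = 3.6117
S = e^3.6117 ≈ 37.03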